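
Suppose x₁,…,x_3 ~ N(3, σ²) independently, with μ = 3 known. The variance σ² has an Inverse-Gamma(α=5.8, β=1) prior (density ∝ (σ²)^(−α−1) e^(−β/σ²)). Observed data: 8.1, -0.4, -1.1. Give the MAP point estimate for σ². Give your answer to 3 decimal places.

Sum of squared deviations about the known mean: SS = (8.1−3)² + (-0.4−3)² + (-1.1−3)² = 54.38.
The Normal likelihood contributes (σ²)^(−n/2) exp(−SS/(2σ²)), so the posterior is Inverse-Gamma(α + n/2, β + SS/2) = Inverse-Gamma(7.3, 28.19).
The mode of Inverse-Gamma(a, b) is b/(a+1) = 28.19/8.3 ≈ 3.396.

σ̂²_MAP = 3.396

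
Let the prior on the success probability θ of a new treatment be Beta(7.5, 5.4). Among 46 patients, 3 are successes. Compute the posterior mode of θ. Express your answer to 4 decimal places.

θ̂_MAP = 0.1670

Prior: Beta(7.5, 5.4).
Data: 3 successes in 46 trials. The binomial likelihood contributes θ^3(1−θ)^43, so the posterior is Beta(7.5+3, 5.4+43) = Beta(10.5, 48.4).
For Beta(a, b) with a, b > 1 the mode is (a−1)/(a+b−2) = 9.5/56.9 ≈ 0.1670.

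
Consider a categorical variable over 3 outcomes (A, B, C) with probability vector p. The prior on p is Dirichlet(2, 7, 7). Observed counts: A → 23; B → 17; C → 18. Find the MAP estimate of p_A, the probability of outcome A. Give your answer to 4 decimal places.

MAP estimate of p_A = 0.3380

The posterior is Dirichlet(αᵢ + nᵢ) = Dirichlet(25, 24, 25).
For a Dirichlet(a₁,…,a_K) with all aᵢ > 1, the mode has j-th component (aⱼ − 1)/(Σaᵢ − K).
Here Σaᵢ = 74 and K = 3, so p_A = (25 − 1)/(74 − 3) = 24/71 ≈ 0.3380.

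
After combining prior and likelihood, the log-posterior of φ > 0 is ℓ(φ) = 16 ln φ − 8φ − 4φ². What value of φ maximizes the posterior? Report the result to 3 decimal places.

ℓ'(φ) = 16/φ − 8 − 8φ. Setting this to zero and multiplying by φ: 8φ² + 8φ − 16 = 0.
φ = (−8 + √(8² + 4·8·16)) / (2·8) = (−8 + √576) / 16 = (−8 + 24)/16 = 1.
ℓ''(φ) = −16/φ² − 8 < 0, confirming a maximum.

φ̂_MAP = 1.000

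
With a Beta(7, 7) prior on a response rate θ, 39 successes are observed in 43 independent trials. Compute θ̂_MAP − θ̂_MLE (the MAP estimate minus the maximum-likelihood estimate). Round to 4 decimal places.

MAP − MLE = -0.0888

Posterior is Beta(46, 11); MAP = (46−1)/(57−2) = 45/55 ≈ 0.81818.
MLE ignores the prior: θ̂_MLE = k/n = 39/43 ≈ 0.90698.
Difference = 45/55 − 39/43 = -42/473 ≈ -0.0888.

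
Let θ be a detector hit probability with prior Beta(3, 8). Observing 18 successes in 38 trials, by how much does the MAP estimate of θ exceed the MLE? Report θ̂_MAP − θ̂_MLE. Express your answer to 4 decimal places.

MAP − MLE = -0.0482

Posterior is Beta(21, 28); MAP = (21−1)/(49−2) = 20/47 ≈ 0.42553.
MLE ignores the prior: θ̂_MLE = k/n = 18/38 ≈ 0.47368.
Difference = 20/47 − 18/38 = -43/893 ≈ -0.0482.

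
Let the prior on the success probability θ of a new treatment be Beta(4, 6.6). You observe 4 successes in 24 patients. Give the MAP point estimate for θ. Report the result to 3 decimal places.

θ̂_MAP = 0.215

Prior: Beta(4, 6.6).
Data: 4 successes in 24 trials. The binomial likelihood contributes θ^4(1−θ)^20, so the posterior is Beta(4+4, 6.6+20) = Beta(8, 26.6).
For Beta(a, b) with a, b > 1 the mode is (a−1)/(a+b−2) = 7/32.6 ≈ 0.215.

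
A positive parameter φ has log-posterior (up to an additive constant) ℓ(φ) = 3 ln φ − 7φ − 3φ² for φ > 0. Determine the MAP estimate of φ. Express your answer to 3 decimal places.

φ̂_MAP = 0.333

ℓ'(φ) = 3/φ − 7 − 6φ. Setting this to zero and multiplying by φ: 6φ² + 7φ − 3 = 0.
φ = (−7 + √(7² + 4·6·3)) / (2·6) = (−7 + √121) / 12 = (−7 + 11)/12 = 1/3.
ℓ''(φ) = −3/φ² − 6 < 0, confirming a maximum.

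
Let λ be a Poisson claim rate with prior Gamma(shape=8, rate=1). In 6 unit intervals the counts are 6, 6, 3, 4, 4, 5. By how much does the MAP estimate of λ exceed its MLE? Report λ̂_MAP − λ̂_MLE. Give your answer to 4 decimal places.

Σxᵢ = 28. Posterior is Gamma(36, 7); MAP = (36−1)/7 = 35/7 ≈ 5.00000.
MLE = x̄ = 28/6 ≈ 4.66667.
Difference = 35/7 − 28/6 = 1/3 ≈ 0.3333.

MAP − MLE = 0.3333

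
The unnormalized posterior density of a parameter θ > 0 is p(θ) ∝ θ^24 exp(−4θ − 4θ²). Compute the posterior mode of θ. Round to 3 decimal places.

θ̂_MAP = 1.500

ℓ'(θ) = 24/θ − 4 − 8θ. Setting this to zero and multiplying by θ: 8θ² + 4θ − 24 = 0.
θ = (−4 + √(4² + 4·8·24)) / (2·8) = (−4 + √784) / 16 = (−4 + 28)/16 = 3/2.
ℓ''(θ) = −24/θ² − 8 < 0, confirming a maximum.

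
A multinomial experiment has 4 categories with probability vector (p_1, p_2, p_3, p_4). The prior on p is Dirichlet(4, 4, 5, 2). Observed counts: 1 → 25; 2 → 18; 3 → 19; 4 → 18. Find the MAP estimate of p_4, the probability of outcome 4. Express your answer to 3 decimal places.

MAP estimate: 0.209

The posterior is Dirichlet(αᵢ + nᵢ) = Dirichlet(29, 22, 24, 20).
For a Dirichlet(a₁,…,a_K) with all aᵢ > 1, the mode has j-th component (aⱼ − 1)/(Σaᵢ − K).
Here Σaᵢ = 95 and K = 4, so p_4 = (20 − 1)/(95 − 4) = 19/91 ≈ 0.209.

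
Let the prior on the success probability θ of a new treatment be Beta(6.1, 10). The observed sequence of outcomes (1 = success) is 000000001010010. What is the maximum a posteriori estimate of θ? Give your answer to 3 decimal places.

θ̂_MAP = 0.278

Prior: Beta(6.1, 10).
Data: 3 successes in 15 trials (from the sequence). The binomial likelihood contributes θ^3(1−θ)^12, so the posterior is Beta(6.1+3, 10+12) = Beta(9.1, 22).
For Beta(a, b) with a, b > 1 the mode is (a−1)/(a+b−2) = 8.1/29.1 ≈ 0.278.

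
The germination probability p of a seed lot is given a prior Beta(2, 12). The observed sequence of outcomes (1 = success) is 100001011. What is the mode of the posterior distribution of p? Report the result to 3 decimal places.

Prior: Beta(2, 12).
Data: 4 successes in 9 trials (from the sequence). The binomial likelihood contributes p^4(1−p)^5, so the posterior is Beta(2+4, 12+5) = Beta(6, 17).
For Beta(a, b) with a, b > 1 the mode is (a−1)/(a+b−2) = 5/21 ≈ 0.238.

p̂_MAP = 0.238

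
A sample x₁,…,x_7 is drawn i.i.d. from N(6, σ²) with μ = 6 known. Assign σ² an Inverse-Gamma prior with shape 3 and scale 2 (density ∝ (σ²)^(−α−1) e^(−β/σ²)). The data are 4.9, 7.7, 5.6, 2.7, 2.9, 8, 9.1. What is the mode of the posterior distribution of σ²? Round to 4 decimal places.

σ̂²_MAP = 2.8247

Sum of squared deviations about the known mean: SS = (4.9−6)² + (7.7−6)² + (5.6−6)² + (2.7−6)² + (2.9−6)² + (8−6)² + (9.1−6)² = 38.37.
The Normal likelihood contributes (σ²)^(−n/2) exp(−SS/(2σ²)), so the posterior is Inverse-Gamma(α + n/2, β + SS/2) = Inverse-Gamma(6.5, 21.185).
The mode of Inverse-Gamma(a, b) is b/(a+1) = 21.185/7.5 ≈ 2.8247.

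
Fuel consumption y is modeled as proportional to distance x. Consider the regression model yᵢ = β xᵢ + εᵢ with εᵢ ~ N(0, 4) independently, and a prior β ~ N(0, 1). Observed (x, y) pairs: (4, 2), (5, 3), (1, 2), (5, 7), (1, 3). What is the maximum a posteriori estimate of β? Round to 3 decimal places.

log p(β | y) = −Σ(yᵢ − βxᵢ)²/(2·4) − β²/(2·1) + const.
Setting the derivative to zero: Σxᵢ(yᵢ − βxᵢ)/4 − β/1 = 0, so β = Σxᵢyᵢ / (Σxᵢ² + σ²/τ²).
Σxᵢyᵢ = 4·2 + 5·3 + 1·2 + 5·7 + 1·3 = 63; Σxᵢ² = 68; σ²/τ² = 4.
β̂_MAP = 63 / (68 + 4) = 63/72 ≈ 0.875.

β̂_MAP = 0.875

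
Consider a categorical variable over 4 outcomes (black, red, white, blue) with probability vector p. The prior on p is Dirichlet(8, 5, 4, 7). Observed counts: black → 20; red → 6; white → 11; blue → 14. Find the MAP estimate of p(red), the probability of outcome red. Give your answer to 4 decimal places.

MAP estimate of p(red) = 0.1408

The posterior is Dirichlet(αᵢ + nᵢ) = Dirichlet(28, 11, 15, 21).
For a Dirichlet(a₁,…,a_K) with all aᵢ > 1, the mode has j-th component (aⱼ − 1)/(Σaᵢ − K).
Here Σaᵢ = 75 and K = 4, so p(red) = (11 − 1)/(75 − 4) = 10/71 ≈ 0.1408.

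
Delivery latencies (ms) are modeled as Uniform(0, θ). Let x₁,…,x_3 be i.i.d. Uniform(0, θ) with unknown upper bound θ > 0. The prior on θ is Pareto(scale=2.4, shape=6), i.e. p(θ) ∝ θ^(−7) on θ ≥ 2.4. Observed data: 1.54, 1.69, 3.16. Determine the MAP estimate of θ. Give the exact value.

The Uniform(0, θ) likelihood is θ^(−n) for θ ≥ max(xᵢ), zero otherwise. Here max(xᵢ) = 3.16.
Posterior ∝ θ^(−7) · θ^(−3) = θ^(−10) on θ ≥ max(2.4, 3.16) = 3.16.
This density is strictly decreasing in θ, so the posterior mode lies at the lower boundary of the support.

θ̂_MAP = 3.16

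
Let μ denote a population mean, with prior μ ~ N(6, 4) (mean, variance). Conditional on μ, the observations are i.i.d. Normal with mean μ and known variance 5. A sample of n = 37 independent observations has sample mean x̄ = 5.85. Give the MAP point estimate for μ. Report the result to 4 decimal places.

n = 37, x̄ = 5.85.
For a Normal prior and Normal likelihood with known variance, the posterior is Normal; its mode equals its mean, the precision-weighted average.
Prior precision 1/σ₀² = 1/4 = 0.25; data precision n/σ² = 37/5 = 7.4.
μ̂ = (0.25·6 + 7.4·5.85) / (0.25 + 7.4) = 44.79/7.65 = 1493/255 ≈ 5.8549.

μ̂_MAP = 5.8549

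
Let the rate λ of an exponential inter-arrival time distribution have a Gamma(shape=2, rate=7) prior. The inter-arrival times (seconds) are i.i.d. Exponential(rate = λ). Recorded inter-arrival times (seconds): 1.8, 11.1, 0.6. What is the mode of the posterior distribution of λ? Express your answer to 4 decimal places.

The Exponential(rate=λ) likelihood is ∝ λ^n e^(−λΣtᵢ). Here n = 3 and Σtᵢ = 1.8 + 11.1 + 0.6 = 13.5.
Posterior ∝ λe^(−7λ) · λ^3e^(−13.5λ) = λ^4e^(−20.5λ), i.e. Gamma(5, 20.5).
Mode = (a−1)/b = 4/20.5 ≈ 0.1951.

λ̂_MAP = 0.1951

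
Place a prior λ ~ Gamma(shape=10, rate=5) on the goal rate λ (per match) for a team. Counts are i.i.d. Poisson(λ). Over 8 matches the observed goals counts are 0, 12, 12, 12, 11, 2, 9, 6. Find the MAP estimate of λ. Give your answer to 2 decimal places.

λ̂_MAP = 5.62

Σxᵢ = 0+12+12+12+11+2+9+6 = 64, with n = 8.
Posterior ∝ λ^9e^(−5λ) · λ^64e^(−8λ) = λ^73e^(−13λ), i.e. Gamma(shape=74, rate=13).
The mode of a Gamma(a, b) with a ≥ 1 (shape–rate) is (a−1)/b = 73/13 ≈ 5.62.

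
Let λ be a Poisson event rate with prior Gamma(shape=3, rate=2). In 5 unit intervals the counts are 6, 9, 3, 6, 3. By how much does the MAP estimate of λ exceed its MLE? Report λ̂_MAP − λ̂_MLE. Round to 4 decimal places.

Σxᵢ = 27. Posterior is Gamma(30, 7); MAP = (30−1)/7 = 29/7 ≈ 4.14286.
MLE = x̄ = 27/5 ≈ 5.40000.
Difference = 29/7 − 27/5 = -44/35 ≈ -1.2571.

MAP − MLE = -1.2571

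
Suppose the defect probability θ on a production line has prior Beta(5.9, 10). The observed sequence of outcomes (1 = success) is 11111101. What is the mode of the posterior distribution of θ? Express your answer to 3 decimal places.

Prior: Beta(5.9, 10).
Data: 7 successes in 8 trials (from the sequence). The binomial likelihood contributes θ^7(1−θ)^1, so the posterior is Beta(5.9+7, 10+1) = Beta(12.9, 11).
For Beta(a, b) with a, b > 1 the mode is (a−1)/(a+b−2) = 11.9/21.9 ≈ 0.543.

θ̂_MAP = 0.543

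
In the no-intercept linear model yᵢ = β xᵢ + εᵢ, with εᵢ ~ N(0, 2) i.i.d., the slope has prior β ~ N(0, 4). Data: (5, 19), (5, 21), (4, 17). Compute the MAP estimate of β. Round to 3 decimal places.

log p(β | y) = −Σ(yᵢ − βxᵢ)²/(2·2) − β²/(2·4) + const.
Setting the derivative to zero: Σxᵢ(yᵢ − βxᵢ)/2 − β/4 = 0, so β = Σxᵢyᵢ / (Σxᵢ² + σ²/τ²).
Σxᵢyᵢ = 5·19 + 5·21 + 4·17 = 268; Σxᵢ² = 66; σ²/τ² = 0.5.
β̂_MAP = 268 / (66 + 0.5) = 268/66.5 ≈ 4.030.

β̂_MAP = 4.030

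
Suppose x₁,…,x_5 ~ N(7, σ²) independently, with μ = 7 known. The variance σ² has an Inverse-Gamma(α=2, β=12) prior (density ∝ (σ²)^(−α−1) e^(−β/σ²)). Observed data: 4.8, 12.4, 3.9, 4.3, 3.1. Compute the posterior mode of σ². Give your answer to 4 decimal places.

σ̂²_MAP = 8.1918

Sum of squared deviations about the known mean: SS = (4.8−7)² + (12.4−7)² + (3.9−7)² + (4.3−7)² + (3.1−7)² = 66.11.
The Normal likelihood contributes (σ²)^(−n/2) exp(−SS/(2σ²)), so the posterior is Inverse-Gamma(α + n/2, β + SS/2) = Inverse-Gamma(4.5, 45.055).
The mode of Inverse-Gamma(a, b) is b/(a+1) = 45.055/5.5 ≈ 8.1918.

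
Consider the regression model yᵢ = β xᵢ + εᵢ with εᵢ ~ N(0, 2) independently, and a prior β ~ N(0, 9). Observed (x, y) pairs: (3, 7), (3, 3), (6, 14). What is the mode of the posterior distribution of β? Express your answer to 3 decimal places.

log p(β | y) = −Σ(yᵢ − βxᵢ)²/(2·2) − β²/(2·9) + const.
Setting the derivative to zero: Σxᵢ(yᵢ − βxᵢ)/2 − β/9 = 0, so β = Σxᵢyᵢ / (Σxᵢ² + σ²/τ²).
Σxᵢyᵢ = 3·7 + 3·3 + 6·14 = 114; Σxᵢ² = 54; σ²/τ² = 2/9.
β̂_MAP = 114 / (54 + 2/9) = 114/(488/9) = 513/244 ≈ 2.102.

β̂_MAP = 2.102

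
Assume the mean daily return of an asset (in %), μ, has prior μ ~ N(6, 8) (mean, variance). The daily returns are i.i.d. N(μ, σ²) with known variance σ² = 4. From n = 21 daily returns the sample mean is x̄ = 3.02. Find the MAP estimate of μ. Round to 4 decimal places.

n = 21, x̄ = 3.02.
For a Normal prior and Normal likelihood with known variance, the posterior is Normal; its mode equals its mean, the precision-weighted average.
Prior precision 1/σ₀² = 1/8 = 0.125; data precision n/σ² = 21/4 = 5.25.
μ̂ = (0.125·6 + 5.25·3.02) / (0.125 + 5.25) = 16.605/5.375 = 3321/1075 ≈ 3.0893.

μ̂_MAP = 3.0893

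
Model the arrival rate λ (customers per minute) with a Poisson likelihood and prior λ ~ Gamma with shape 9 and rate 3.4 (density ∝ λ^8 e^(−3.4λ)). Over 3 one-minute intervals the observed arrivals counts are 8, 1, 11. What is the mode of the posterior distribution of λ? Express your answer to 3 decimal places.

Σxᵢ = 8+1+11 = 20, with n = 3.
Posterior ∝ λ^8e^(−3.4λ) · λ^20e^(−3λ) = λ^28e^(−6.4λ), i.e. Gamma(shape=29, rate=6.4).
The mode of a Gamma(a, b) with a ≥ 1 (shape–rate) is (a−1)/b = 28/6.4 ≈ 4.375.

λ̂_MAP = 4.375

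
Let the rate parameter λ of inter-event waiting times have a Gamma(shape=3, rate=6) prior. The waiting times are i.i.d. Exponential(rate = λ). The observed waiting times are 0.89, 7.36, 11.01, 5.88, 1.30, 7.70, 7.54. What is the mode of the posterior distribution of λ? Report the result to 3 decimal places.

The Exponential(rate=λ) likelihood is ∝ λ^n e^(−λΣtᵢ). Here n = 7 and Σtᵢ = 0.89 + 7.36 + 11.01 + 5.88 + 1.30 + 7.70 + 7.54 = 41.68.
Posterior ∝ λ^2e^(−6λ) · λ^7e^(−41.68λ) = λ^9e^(−47.68λ), i.e. Gamma(10, 47.68).
Mode = (a−1)/b = 9/47.68 ≈ 0.189.

λ̂_MAP = 0.189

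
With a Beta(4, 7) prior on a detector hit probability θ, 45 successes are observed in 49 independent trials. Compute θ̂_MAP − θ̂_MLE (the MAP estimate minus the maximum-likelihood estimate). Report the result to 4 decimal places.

MAP − MLE = -0.0908

Posterior is Beta(49, 11); MAP = (49−1)/(60−2) = 48/58 ≈ 0.82759.
MLE ignores the prior: θ̂_MLE = k/n = 45/49 ≈ 0.91837.
Difference = 48/58 − 45/49 = -129/1421 ≈ -0.0908.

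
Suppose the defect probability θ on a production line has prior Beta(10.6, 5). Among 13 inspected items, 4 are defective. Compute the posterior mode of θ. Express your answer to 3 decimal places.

θ̂_MAP = 0.511

Prior: Beta(10.6, 5).
Data: 4 successes in 13 trials. The binomial likelihood contributes θ^4(1−θ)^9, so the posterior is Beta(10.6+4, 5+9) = Beta(14.6, 14).
For Beta(a, b) with a, b > 1 the mode is (a−1)/(a+b−2) = 13.6/26.6 ≈ 0.511.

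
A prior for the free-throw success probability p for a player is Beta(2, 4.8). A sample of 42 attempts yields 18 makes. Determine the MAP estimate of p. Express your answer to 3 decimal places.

Prior: Beta(2, 4.8).
Data: 18 successes in 42 trials. The binomial likelihood contributes p^18(1−p)^24, so the posterior is Beta(2+18, 4.8+24) = Beta(20, 28.8).
For Beta(a, b) with a, b > 1 the mode is (a−1)/(a+b−2) = 19/46.8 ≈ 0.406.

p̂_MAP = 0.406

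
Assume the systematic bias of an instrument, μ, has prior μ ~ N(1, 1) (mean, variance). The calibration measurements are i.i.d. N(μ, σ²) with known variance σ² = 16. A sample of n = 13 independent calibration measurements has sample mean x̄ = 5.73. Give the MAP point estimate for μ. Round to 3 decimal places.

μ̂_MAP = 3.120

n = 13, x̄ = 5.73.
For a Normal prior and Normal likelihood with known variance, the posterior is Normal; its mode equals its mean, the precision-weighted average.
Prior precision 1/σ₀² = 1/1 = 1; data precision n/σ² = 13/16 = 0.8125.
μ̂ = (1·1 + 0.8125·5.73) / (1 + 0.8125) = 5.655625/1.8125 = 9049/2900 ≈ 3.120.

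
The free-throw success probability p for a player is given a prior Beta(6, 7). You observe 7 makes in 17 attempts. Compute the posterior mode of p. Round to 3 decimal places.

Prior: Beta(6, 7).
Data: 7 successes in 17 trials. The binomial likelihood contributes p^7(1−p)^10, so the posterior is Beta(6+7, 7+10) = Beta(13, 17).
For Beta(a, b) with a, b > 1 the mode is (a−1)/(a+b−2) = 12/28 ≈ 0.429.

p̂_MAP = 0.429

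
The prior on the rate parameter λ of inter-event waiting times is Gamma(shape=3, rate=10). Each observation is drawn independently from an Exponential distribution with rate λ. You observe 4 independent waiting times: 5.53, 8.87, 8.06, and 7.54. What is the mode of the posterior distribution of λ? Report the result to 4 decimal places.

λ̂_MAP = 0.1500

The Exponential(rate=λ) likelihood is ∝ λ^n e^(−λΣtᵢ). Here n = 4 and Σtᵢ = 5.53 + 8.87 + 8.06 + 7.54 = 30.
Posterior ∝ λ^2e^(−10λ) · λ^4e^(−30λ) = λ^6e^(−40λ), i.e. Gamma(7, 40).
Mode = (a−1)/b = 6/40 ≈ 0.1500.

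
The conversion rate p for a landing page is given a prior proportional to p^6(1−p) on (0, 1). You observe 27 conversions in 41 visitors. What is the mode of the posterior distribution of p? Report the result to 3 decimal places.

p̂_MAP = 0.688

The prior density ∝ p^6(1−p)^1 is the kernel of Beta(7, 2).
Data: 27 successes in 41 trials. The binomial likelihood contributes p^27(1−p)^14, so the posterior is Beta(7+27, 2+14) = Beta(34, 16).
For Beta(a, b) with a, b > 1 the mode is (a−1)/(a+b−2) = 33/48 ≈ 0.688.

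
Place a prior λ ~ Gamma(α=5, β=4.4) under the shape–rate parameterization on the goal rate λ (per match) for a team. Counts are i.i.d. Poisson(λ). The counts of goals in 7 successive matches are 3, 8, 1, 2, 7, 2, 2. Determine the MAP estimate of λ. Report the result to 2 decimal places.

Σxᵢ = 3+8+1+2+7+2+2 = 25, with n = 7.
Posterior ∝ λ^4e^(−4.4λ) · λ^25e^(−7λ) = λ^29e^(−11.4λ), i.e. Gamma(shape=30, rate=11.4).
The mode of a Gamma(a, b) with a ≥ 1 (shape–rate) is (a−1)/b = 29/11.4 ≈ 2.54.

λ̂_MAP = 2.54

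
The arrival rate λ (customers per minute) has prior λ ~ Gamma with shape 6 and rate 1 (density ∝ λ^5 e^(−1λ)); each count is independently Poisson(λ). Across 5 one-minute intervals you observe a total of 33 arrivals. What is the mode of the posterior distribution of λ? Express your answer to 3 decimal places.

Σxᵢ = 33, n = 5.
Posterior ∝ λ^5e^(−1λ) · λ^33e^(−5λ) = λ^38e^(−6λ), i.e. Gamma(shape=39, rate=6).
The mode of a Gamma(a, b) with a ≥ 1 (shape–rate) is (a−1)/b = 38/6 ≈ 6.333.

λ̂_MAP = 6.333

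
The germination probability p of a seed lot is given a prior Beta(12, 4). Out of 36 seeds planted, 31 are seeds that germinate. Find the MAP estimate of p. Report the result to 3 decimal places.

p̂_MAP = 0.840

Prior: Beta(12, 4).
Data: 31 successes in 36 trials. The binomial likelihood contributes p^31(1−p)^5, so the posterior is Beta(12+31, 4+5) = Beta(43, 9).
For Beta(a, b) with a, b > 1 the mode is (a−1)/(a+b−2) = 42/50 ≈ 0.840.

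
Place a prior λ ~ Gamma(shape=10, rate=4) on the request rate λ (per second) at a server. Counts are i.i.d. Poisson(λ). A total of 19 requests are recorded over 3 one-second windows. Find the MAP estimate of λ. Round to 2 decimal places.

Σxᵢ = 19, n = 3.
Posterior ∝ λ^9e^(−4λ) · λ^19e^(−3λ) = λ^28e^(−7λ), i.e. Gamma(shape=29, rate=7).
The mode of a Gamma(a, b) with a ≥ 1 (shape–rate) is (a−1)/b = 28/7 ≈ 4.00.

λ̂_MAP = 4.00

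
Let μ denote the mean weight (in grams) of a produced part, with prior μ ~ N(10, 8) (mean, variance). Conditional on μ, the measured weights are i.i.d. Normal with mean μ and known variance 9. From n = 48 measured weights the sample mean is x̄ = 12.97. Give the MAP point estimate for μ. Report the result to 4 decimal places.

μ̂_MAP = 12.9020

n = 48, x̄ = 12.97.
For a Normal prior and Normal likelihood with known variance, the posterior is Normal; its mode equals its mean, the precision-weighted average.
Prior precision 1/σ₀² = 1/8 = 0.125; data precision n/σ² = 48/9 = 16/3.
μ̂ = (0.125·10 + (16/3)·12.97) / (0.125 + 16/3) = (21127/300)/(131/24) = 42254/3275 ≈ 12.9020.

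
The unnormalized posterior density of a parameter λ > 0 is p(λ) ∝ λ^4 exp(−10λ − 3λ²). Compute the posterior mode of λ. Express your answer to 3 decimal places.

ℓ'(λ) = 4/λ − 10 − 6λ. Setting this to zero and multiplying by λ: 6λ² + 10λ − 4 = 0.
λ = (−10 + √(10² + 4·6·4)) / (2·6) = (−10 + √196) / 12 = (−10 + 14)/12 = 1/3.
ℓ''(λ) = −4/λ² − 6 < 0, confirming a maximum.

λ̂_MAP = 0.333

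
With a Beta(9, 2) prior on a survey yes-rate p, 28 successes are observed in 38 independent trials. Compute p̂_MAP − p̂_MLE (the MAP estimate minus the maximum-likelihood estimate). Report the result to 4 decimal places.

MAP − MLE = 0.0291

Posterior is Beta(37, 12); MAP = (37−1)/(49−2) = 36/47 ≈ 0.76596.
MLE ignores the prior: p̂_MLE = k/n = 28/38 ≈ 0.73684.
Difference = 36/47 − 28/38 = 26/893 ≈ 0.0291.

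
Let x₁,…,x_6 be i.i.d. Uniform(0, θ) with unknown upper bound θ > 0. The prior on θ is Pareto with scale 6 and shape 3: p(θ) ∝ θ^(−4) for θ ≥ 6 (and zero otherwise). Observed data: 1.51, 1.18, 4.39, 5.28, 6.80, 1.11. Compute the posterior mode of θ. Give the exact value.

The Uniform(0, θ) likelihood is θ^(−n) for θ ≥ max(xᵢ), zero otherwise. Here max(xᵢ) = 6.80.
Posterior ∝ θ^(−4) · θ^(−6) = θ^(−10) on θ ≥ max(6, 6.80) = 6.80.
This density is strictly decreasing in θ, so the posterior mode lies at the lower boundary of the support.

θ̂_MAP = 6.80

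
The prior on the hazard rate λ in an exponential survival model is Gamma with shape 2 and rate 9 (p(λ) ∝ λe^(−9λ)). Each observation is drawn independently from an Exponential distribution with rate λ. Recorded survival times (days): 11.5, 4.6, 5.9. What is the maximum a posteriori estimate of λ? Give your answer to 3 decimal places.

The Exponential(rate=λ) likelihood is ∝ λ^n e^(−λΣtᵢ). Here n = 3 and Σtᵢ = 11.5 + 4.6 + 5.9 = 22.
Posterior ∝ λe^(−9λ) · λ^3e^(−22λ) = λ^4e^(−31λ), i.e. Gamma(5, 31).
Mode = (a−1)/b = 4/31 ≈ 0.129.

λ̂_MAP = 0.129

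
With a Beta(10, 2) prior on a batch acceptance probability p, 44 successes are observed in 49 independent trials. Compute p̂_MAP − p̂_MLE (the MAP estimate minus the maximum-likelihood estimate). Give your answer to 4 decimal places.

MAP − MLE = 0.0003

Posterior is Beta(54, 7); MAP = (54−1)/(61−2) = 53/59 ≈ 0.89831.
MLE ignores the prior: p̂_MLE = k/n = 44/49 ≈ 0.89796.
Difference = 53/59 − 44/49 = 1/2891 ≈ 0.0003.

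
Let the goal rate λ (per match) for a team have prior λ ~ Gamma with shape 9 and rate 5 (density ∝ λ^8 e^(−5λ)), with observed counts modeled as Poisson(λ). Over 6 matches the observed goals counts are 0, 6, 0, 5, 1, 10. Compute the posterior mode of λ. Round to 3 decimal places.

Σxᵢ = 0+6+0+5+1+10 = 22, with n = 6.
Posterior ∝ λ^8e^(−5λ) · λ^22e^(−6λ) = λ^30e^(−11λ), i.e. Gamma(shape=31, rate=11).
The mode of a Gamma(a, b) with a ≥ 1 (shape–rate) is (a−1)/b = 30/11 ≈ 2.727.

λ̂_MAP = 2.727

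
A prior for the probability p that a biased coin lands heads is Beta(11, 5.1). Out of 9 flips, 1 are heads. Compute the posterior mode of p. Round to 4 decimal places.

Prior: Beta(11, 5.1).
Data: 1 success in 9 trials. The binomial likelihood contributes p(1−p)^8, so the posterior is Beta(11+1, 5.1+8) = Beta(12, 13.1).
For Beta(a, b) with a, b > 1 the mode is (a−1)/(a+b−2) = 11/23.1 ≈ 0.4762.

p̂_MAP = 0.4762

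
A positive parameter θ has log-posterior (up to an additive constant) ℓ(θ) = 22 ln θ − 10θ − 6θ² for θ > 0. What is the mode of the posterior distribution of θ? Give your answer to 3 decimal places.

ℓ'(θ) = 22/θ − 10 − 12θ. Setting this to zero and multiplying by θ: 12θ² + 10θ − 22 = 0.
θ = (−10 + √(10² + 4·12·22)) / (2·12) = (−10 + √1156) / 24 = (−10 + 34)/24 = 1.
ℓ''(θ) = −22/θ² − 12 < 0, confirming a maximum.

θ̂_MAP = 1.000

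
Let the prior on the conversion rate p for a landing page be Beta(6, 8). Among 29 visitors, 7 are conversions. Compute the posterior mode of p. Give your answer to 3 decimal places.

Prior: Beta(6, 8).
Data: 7 successes in 29 trials. The binomial likelihood contributes p^7(1−p)^22, so the posterior is Beta(6+7, 8+22) = Beta(13, 30).
For Beta(a, b) with a, b > 1 the mode is (a−1)/(a+b−2) = 12/41 ≈ 0.293.

p̂_MAP = 0.293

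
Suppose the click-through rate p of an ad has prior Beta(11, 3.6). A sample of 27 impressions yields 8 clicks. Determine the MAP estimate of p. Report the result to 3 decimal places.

Prior: Beta(11, 3.6).
Data: 8 successes in 27 trials. The binomial likelihood contributes p^8(1−p)^19, so the posterior is Beta(11+8, 3.6+19) = Beta(19, 22.6).
For Beta(a, b) with a, b > 1 the mode is (a−1)/(a+b−2) = 18/39.6 ≈ 0.455.

p̂_MAP = 0.455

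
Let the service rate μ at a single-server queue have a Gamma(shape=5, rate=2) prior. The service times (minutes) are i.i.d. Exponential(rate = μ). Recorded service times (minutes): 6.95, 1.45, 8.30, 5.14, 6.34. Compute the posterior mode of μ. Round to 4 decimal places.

μ̂_MAP = 0.2982

The Exponential(rate=μ) likelihood is ∝ μ^n e^(−μΣtᵢ). Here n = 5 and Σtᵢ = 6.95 + 1.45 + 8.30 + 5.14 + 6.34 = 28.18.
Posterior ∝ μ^4e^(−2μ) · μ^5e^(−28.18μ) = μ^9e^(−30.18μ), i.e. Gamma(10, 30.18).
Mode = (a−1)/b = 9/30.18 ≈ 0.2982.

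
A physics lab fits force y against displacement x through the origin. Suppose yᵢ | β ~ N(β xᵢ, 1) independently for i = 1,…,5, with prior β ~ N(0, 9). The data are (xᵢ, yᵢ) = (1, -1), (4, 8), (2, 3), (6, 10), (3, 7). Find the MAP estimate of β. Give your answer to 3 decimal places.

β̂_MAP = 1.785

log p(β | y) = −Σ(yᵢ − βxᵢ)²/(2·1) − β²/(2·9) + const.
Setting the derivative to zero: Σxᵢ(yᵢ − βxᵢ)/1 − β/9 = 0, so β = Σxᵢyᵢ / (Σxᵢ² + σ²/τ²).
Σxᵢyᵢ = 1·(-1) + 4·8 + 2·3 + 6·10 + 3·7 = 118; Σxᵢ² = 66; σ²/τ² = 1/9.
β̂_MAP = 118 / (66 + 1/9) = 118/(595/9) = 1062/595 ≈ 1.785.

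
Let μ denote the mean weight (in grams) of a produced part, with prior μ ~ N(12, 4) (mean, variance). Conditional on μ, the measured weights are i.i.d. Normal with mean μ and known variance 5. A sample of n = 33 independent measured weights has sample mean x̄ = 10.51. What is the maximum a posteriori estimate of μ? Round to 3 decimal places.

n = 33, x̄ = 10.51.
For a Normal prior and Normal likelihood with known variance, the posterior is Normal; its mode equals its mean, the precision-weighted average.
Prior precision 1/σ₀² = 1/4 = 0.25; data precision n/σ² = 33/5 = 6.6.
μ̂ = (0.25·12 + 6.6·10.51) / (0.25 + 6.6) = 72.366/6.85 = 36183/3425 ≈ 10.564.

μ̂_MAP = 10.564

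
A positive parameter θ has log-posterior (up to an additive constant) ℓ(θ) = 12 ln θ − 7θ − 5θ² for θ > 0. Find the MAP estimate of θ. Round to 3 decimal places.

ℓ'(θ) = 12/θ − 7 − 10θ. Setting this to zero and multiplying by θ: 10θ² + 7θ − 12 = 0.
θ = (−7 + √(7² + 4·10·12)) / (2·10) = (−7 + √529) / 20 = (−7 + 23)/20 = 4/5.
ℓ''(θ) = −12/θ² − 10 < 0, confirming a maximum.

θ̂_MAP = 0.800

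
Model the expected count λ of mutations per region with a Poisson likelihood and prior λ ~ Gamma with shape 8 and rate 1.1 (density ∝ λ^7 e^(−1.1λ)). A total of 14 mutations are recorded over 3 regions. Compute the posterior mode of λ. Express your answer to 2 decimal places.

Σxᵢ = 14, n = 3.
Posterior ∝ λ^7e^(−1.1λ) · λ^14e^(−3λ) = λ^21e^(−4.1λ), i.e. Gamma(shape=22, rate=4.1).
The mode of a Gamma(a, b) with a ≥ 1 (shape–rate) is (a−1)/b = 21/4.1 ≈ 5.12.

λ̂_MAP = 5.12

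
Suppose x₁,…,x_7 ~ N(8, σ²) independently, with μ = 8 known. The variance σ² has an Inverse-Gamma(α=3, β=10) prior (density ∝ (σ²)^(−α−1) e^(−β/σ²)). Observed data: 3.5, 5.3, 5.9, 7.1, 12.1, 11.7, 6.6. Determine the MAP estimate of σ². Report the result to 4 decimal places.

σ̂²_MAP = 5.6813

Sum of squared deviations about the known mean: SS = (3.5−8)² + (5.3−8)² + (5.9−8)² + (7.1−8)² + (12.1−8)² + (11.7−8)² + (6.6−8)² = 65.22.
The Normal likelihood contributes (σ²)^(−n/2) exp(−SS/(2σ²)), so the posterior is Inverse-Gamma(α + n/2, β + SS/2) = Inverse-Gamma(6.5, 42.61).
The mode of Inverse-Gamma(a, b) is b/(a+1) = 42.61/7.5 ≈ 5.6813.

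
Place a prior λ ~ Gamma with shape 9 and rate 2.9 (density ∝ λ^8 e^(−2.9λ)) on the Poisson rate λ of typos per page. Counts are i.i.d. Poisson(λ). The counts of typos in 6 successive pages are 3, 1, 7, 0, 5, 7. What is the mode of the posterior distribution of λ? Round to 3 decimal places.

Σxᵢ = 3+1+7+0+5+7 = 23, with n = 6.
Posterior ∝ λ^8e^(−2.9λ) · λ^23e^(−6λ) = λ^31e^(−8.9λ), i.e. Gamma(shape=32, rate=8.9).
The mode of a Gamma(a, b) with a ≥ 1 (shape–rate) is (a−1)/b = 31/8.9 ≈ 3.483.

λ̂_MAP = 3.483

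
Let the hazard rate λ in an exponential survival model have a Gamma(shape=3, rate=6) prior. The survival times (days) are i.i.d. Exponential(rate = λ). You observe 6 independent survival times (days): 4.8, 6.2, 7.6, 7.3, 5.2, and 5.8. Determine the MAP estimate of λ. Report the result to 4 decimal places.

The Exponential(rate=λ) likelihood is ∝ λ^n e^(−λΣtᵢ). Here n = 6 and Σtᵢ = 4.8 + 6.2 + 7.6 + 7.3 + 5.2 + 5.8 = 36.9.
Posterior ∝ λ^2e^(−6λ) · λ^6e^(−36.9λ) = λ^8e^(−42.9λ), i.e. Gamma(9, 42.9).
Mode = (a−1)/b = 8/42.9 ≈ 0.1865.

λ̂_MAP = 0.1865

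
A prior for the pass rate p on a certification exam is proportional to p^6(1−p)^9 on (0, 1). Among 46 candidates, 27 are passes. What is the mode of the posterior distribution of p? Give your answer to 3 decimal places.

p̂_MAP = 0.541

The prior density ∝ p^6(1−p)^9 is the kernel of Beta(7, 10).
Data: 27 successes in 46 trials. The binomial likelihood contributes p^27(1−p)^19, so the posterior is Beta(7+27, 10+19) = Beta(34, 29).
For Beta(a, b) with a, b > 1 the mode is (a−1)/(a+b−2) = 33/61 ≈ 0.541.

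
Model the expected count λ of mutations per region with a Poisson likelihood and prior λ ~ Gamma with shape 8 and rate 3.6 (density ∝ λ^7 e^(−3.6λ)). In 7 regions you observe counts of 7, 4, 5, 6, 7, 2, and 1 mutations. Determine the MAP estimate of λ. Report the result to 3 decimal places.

Σxᵢ = 7+4+5+6+7+2+1 = 32, with n = 7.
Posterior ∝ λ^7e^(−3.6λ) · λ^32e^(−7λ) = λ^39e^(−10.6λ), i.e. Gamma(shape=40, rate=10.6).
The mode of a Gamma(a, b) with a ≥ 1 (shape–rate) is (a−1)/b = 39/10.6 ≈ 3.679.

λ̂_MAP = 3.679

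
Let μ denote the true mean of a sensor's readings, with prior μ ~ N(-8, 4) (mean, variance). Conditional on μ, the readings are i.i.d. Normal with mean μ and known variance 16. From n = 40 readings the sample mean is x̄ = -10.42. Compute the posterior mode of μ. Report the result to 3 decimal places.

μ̂_MAP = -10.200

n = 40, x̄ = -10.42.
For a Normal prior and Normal likelihood with known variance, the posterior is Normal; its mode equals its mean, the precision-weighted average.
Prior precision 1/σ₀² = 1/4 = 0.25; data precision n/σ² = 40/16 = 2.5.
μ̂ = (0.25·(-8) + 2.5·(-10.42)) / (0.25 + 2.5) = (-28.05)/2.75 = -10.200.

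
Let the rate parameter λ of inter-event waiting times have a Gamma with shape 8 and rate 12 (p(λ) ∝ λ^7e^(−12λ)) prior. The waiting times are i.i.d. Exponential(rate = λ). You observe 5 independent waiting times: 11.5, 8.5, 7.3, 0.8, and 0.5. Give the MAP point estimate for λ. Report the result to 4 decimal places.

The Exponential(rate=λ) likelihood is ∝ λ^n e^(−λΣtᵢ). Here n = 5 and Σtᵢ = 11.5 + 8.5 + 7.3 + 0.8 + 0.5 = 28.6.
Posterior ∝ λ^7e^(−12λ) · λ^5e^(−28.6λ) = λ^12e^(−40.6λ), i.e. Gamma(13, 40.6).
Mode = (a−1)/b = 12/40.6 ≈ 0.2956.

λ̂_MAP = 0.2956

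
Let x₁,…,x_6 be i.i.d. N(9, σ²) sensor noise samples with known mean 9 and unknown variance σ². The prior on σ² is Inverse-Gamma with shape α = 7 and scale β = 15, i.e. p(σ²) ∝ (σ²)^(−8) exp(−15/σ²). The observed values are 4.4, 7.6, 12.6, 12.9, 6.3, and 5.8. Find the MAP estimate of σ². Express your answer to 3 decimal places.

Sum of squared deviations about the known mean: SS = (4.4−9)² + (7.6−9)² + (12.6−9)² + (12.9−9)² + (6.3−9)² + (5.8−9)² = 68.82.
The Normal likelihood contributes (σ²)^(−n/2) exp(−SS/(2σ²)), so the posterior is Inverse-Gamma(α + n/2, β + SS/2) = Inverse-Gamma(10, 49.41).
The mode of Inverse-Gamma(a, b) is b/(a+1) = 49.41/11 ≈ 4.492.

σ̂²_MAP = 4.492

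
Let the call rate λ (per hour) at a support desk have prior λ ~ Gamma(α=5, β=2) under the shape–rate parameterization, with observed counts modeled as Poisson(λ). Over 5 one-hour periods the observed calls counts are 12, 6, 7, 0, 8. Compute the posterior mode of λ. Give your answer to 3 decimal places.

Σxᵢ = 12+6+7+0+8 = 33, with n = 5.
Posterior ∝ λ^4e^(−2λ) · λ^33e^(−5λ) = λ^37e^(−7λ), i.e. Gamma(shape=38, rate=7).
The mode of a Gamma(a, b) with a ≥ 1 (shape–rate) is (a−1)/b = 37/7 ≈ 5.286.

λ̂_MAP = 5.286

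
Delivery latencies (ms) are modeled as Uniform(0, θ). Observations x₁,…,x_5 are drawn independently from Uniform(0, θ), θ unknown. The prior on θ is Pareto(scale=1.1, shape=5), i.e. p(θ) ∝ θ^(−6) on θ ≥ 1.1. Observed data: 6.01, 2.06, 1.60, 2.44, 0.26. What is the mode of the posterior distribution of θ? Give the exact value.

θ̂_MAP = 6.01

The Uniform(0, θ) likelihood is θ^(−n) for θ ≥ max(xᵢ), zero otherwise. Here max(xᵢ) = 6.01.
Posterior ∝ θ^(−6) · θ^(−5) = θ^(−11) on θ ≥ max(1.1, 6.01) = 6.01.
This density is strictly decreasing in θ, so the posterior mode lies at the lower boundary of the support.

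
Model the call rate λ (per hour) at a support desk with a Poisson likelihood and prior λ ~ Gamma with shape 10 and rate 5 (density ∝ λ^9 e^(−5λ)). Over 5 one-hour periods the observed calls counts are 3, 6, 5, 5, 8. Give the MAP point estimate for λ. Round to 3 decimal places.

λ̂_MAP = 3.600

Σxᵢ = 3+6+5+5+8 = 27, with n = 5.
Posterior ∝ λ^9e^(−5λ) · λ^27e^(−5λ) = λ^36e^(−10λ), i.e. Gamma(shape=37, rate=10).
The mode of a Gamma(a, b) with a ≥ 1 (shape–rate) is (a−1)/b = 36/10 ≈ 3.600.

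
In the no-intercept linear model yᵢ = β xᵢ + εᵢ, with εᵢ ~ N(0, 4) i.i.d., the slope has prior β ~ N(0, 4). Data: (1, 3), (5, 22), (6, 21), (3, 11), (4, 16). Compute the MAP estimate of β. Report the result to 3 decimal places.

log p(β | y) = −Σ(yᵢ − βxᵢ)²/(2·4) − β²/(2·4) + const.
Setting the derivative to zero: Σxᵢ(yᵢ − βxᵢ)/4 − β/4 = 0, so β = Σxᵢyᵢ / (Σxᵢ² + σ²/τ²).
Σxᵢyᵢ = 1·3 + 5·22 + 6·21 + 3·11 + 4·16 = 336; Σxᵢ² = 87; σ²/τ² = 1.
β̂_MAP = 336 / (87 + 1) = 336/88 ≈ 3.818.

β̂_MAP = 3.818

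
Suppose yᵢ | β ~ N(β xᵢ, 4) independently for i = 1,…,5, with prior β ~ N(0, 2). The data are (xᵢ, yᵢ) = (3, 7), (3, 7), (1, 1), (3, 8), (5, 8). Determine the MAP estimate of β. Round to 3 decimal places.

log p(β | y) = −Σ(yᵢ − βxᵢ)²/(2·4) − β²/(2·2) + const.
Setting the derivative to zero: Σxᵢ(yᵢ − βxᵢ)/4 − β/2 = 0, so β = Σxᵢyᵢ / (Σxᵢ² + σ²/τ²).
Σxᵢyᵢ = 3·7 + 3·7 + 1·1 + 3·8 + 5·8 = 107; Σxᵢ² = 53; σ²/τ² = 2.
β̂_MAP = 107 / (53 + 2) = 107/55 ≈ 1.945.

β̂_MAP = 1.945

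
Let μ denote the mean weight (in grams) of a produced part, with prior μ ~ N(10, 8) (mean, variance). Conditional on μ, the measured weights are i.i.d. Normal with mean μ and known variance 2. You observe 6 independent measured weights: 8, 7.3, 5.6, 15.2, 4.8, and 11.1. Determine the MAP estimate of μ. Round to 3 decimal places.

μ̂_MAP = 8.720

n = 6; x̄ = (8 + 7.3 + 5.6 + 15.2 + 4.8 + 11.1)/6 = 52/6 = 26/3 ≈ 8.6667.
For a Normal prior and Normal likelihood with known variance, the posterior is Normal; its mode equals its mean, the precision-weighted average.
Prior precision 1/σ₀² = 1/8 = 0.125; data precision n/σ² = 6/2 = 3.
μ̂ = (0.125·10 + 3·(26/3)) / (0.125 + 3) = 27.25/3.125 = 8.720.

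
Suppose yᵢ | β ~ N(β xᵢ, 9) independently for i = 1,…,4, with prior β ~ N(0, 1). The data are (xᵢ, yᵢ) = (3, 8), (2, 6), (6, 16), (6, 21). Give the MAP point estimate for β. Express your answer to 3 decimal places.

β̂_MAP = 2.745

log p(β | y) = −Σ(yᵢ − βxᵢ)²/(2·9) − β²/(2·1) + const.
Setting the derivative to zero: Σxᵢ(yᵢ − βxᵢ)/9 − β/1 = 0, so β = Σxᵢyᵢ / (Σxᵢ² + σ²/τ²).
Σxᵢyᵢ = 3·8 + 2·6 + 6·16 + 6·21 = 258; Σxᵢ² = 85; σ²/τ² = 9.
β̂_MAP = 258 / (85 + 9) = 258/94 ≈ 2.745.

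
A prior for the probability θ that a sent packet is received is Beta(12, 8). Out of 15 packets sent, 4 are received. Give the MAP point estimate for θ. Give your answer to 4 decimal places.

Prior: Beta(12, 8).
Data: 4 successes in 15 trials. The binomial likelihood contributes θ^4(1−θ)^11, so the posterior is Beta(12+4, 8+11) = Beta(16, 19).
For Beta(a, b) with a, b > 1 the mode is (a−1)/(a+b−2) = 15/33 ≈ 0.4545.

θ̂_MAP = 0.4545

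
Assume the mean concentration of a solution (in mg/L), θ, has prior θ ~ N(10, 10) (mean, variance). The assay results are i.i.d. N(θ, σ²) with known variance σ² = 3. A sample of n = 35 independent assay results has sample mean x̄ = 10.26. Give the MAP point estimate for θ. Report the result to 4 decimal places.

θ̂_MAP = 10.2578

n = 35, x̄ = 10.26.
For a Normal prior and Normal likelihood with known variance, the posterior is Normal; its mode equals its mean, the precision-weighted average.
Prior precision 1/σ₀² = 1/10 = 0.1; data precision n/σ² = 35/3.
θ̂ = (0.1·10 + (35/3)·10.26) / (0.1 + 35/3) = 120.7/(353/30) = 3621/353 ≈ 10.2578.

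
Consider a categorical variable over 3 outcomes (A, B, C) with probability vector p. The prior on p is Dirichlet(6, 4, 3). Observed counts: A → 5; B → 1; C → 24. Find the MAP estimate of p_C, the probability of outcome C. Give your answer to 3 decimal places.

The posterior is Dirichlet(αᵢ + nᵢ) = Dirichlet(11, 5, 27).
For a Dirichlet(a₁,…,a_K) with all aᵢ > 1, the mode has j-th component (aⱼ − 1)/(Σaᵢ − K).
Here Σaᵢ = 43 and K = 3, so p_C = (27 − 1)/(43 − 3) = 26/40 ≈ 0.650.

MAP estimate of p_C = 0.650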